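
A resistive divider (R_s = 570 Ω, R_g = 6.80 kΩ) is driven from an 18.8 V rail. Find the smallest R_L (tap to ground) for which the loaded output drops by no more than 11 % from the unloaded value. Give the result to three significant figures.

Output resistance R_th = R_s‖R_g = (570 × 6800)/7370 = 525.9 Ω.
The fractional drop is R_th/(R_th + R_L); requiring this ≤ 0.110 gives R_L ≥ R_th(1/0.110 − 1) = 525.9 × 8.091 = 4.26 kΩ.

R_L(min) ≈ 4.26 kΩ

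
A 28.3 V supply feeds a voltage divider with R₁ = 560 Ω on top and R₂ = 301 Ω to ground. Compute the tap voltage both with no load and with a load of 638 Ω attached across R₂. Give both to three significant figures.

Unloaded: 9.89 V; loaded: 7.57 V

Open-circuit: V = 28.3 × 301/(560 + 301) = 9.89 V.
With the load, R₂ becomes R₂‖R_L = 204.5 Ω, so V = 28.3 × 204.5/764.5 = 7.57 V.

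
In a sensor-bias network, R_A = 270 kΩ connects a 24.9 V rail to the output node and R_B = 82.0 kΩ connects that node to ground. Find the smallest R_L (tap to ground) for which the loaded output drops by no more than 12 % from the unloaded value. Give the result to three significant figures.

Output resistance R_th = R_A‖R_B = (270 × 82.0)/352.0 = 62.90 kΩ.
The fractional drop is R_th/(R_th + R_L); requiring this ≤ 0.120 gives R_L ≥ R_th(1/0.120 − 1) = 62.90 × 7.333 = 461 kΩ.

R_L(min) ≈ 461 kΩ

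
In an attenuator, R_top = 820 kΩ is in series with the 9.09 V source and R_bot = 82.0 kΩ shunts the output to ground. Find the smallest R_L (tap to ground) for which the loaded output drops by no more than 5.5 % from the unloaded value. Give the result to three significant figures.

Output resistance R_th = R_top‖R_bot = (820 × 82.0)/902.0 = 74.55 kΩ.
The fractional drop is R_th/(R_th + R_L); requiring this ≤ 0.0550 gives R_L ≥ R_th(1/0.0550 − 1) = 74.55 × 17.18 = 1.28 MΩ.

R_L(min) ≈ 1.28 MΩ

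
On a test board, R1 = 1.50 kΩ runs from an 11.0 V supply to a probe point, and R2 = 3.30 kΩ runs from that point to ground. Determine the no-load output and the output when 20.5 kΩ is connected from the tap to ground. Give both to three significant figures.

Unloaded: 7.56 V; loaded: 7.20 V

Open-circuit: V = 11.0 × 3.30/(1.50 + 3.30) = 7.56 V.
With the load, R2 becomes R2‖R_L = 2.842 kΩ, so V = 11.0 × 2.842/4.342 = 7.20 V.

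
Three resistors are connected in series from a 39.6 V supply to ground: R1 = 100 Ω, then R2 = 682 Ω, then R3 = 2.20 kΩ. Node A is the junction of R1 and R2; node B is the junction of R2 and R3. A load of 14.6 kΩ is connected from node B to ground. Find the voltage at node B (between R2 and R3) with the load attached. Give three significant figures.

V ≈ 28.1 V

At node B, R3 is in parallel with the load: R3‖R_L = 1912 Ω.
Below node A the resistance is R2 + (R3‖R_L) = 2594 Ω, so V_A = 39.6 × 2594/2694 = 38.13 V.
Then V_B = V_A × (R3‖R_L)/(R2 + R3‖R_L) = 38.13 × 1912/2594 = 28.1 V.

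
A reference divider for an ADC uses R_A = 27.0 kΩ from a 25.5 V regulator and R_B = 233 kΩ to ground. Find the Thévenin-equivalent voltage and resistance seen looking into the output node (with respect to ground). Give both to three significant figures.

V_th = 22.9 V, R_th = 24.2 kΩ

V_th is the open-circuit tap voltage: 25.5 × 233/(27.0 + 233) = 22.9 V.
With the supply zeroed, R_A and R_B appear in parallel from the tap: R_th = R_A‖R_B = (27.0 × 233)/260.0 = 24.2 kΩ.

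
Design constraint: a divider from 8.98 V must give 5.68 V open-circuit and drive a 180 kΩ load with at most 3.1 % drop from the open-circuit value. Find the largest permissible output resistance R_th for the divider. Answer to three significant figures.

R_th ≤ 5.76 kΩ

Loading drop = R_th/(R_th + R_L) ≤ 0.0310, so R_th ≤ R_L · ε/(1−ε) = 180 kΩ × 0.0310/0.9690 = 5.76 kΩ.
(Any R1, R2 with R2/(R1+R2) = 0.633 and R1‖R2 ≤ 5.76 kΩ will meet the spec.)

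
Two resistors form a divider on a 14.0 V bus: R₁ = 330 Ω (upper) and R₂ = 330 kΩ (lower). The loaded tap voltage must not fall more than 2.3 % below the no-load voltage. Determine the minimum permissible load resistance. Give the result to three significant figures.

R_L(min) ≈ 14.0 kΩ

Output resistance R_th = R₁‖R₂ = (330 × 330000)/330300 = 329.7 Ω.
The fractional drop is R_th/(R_th + R_L); requiring this ≤ 0.0230 gives R_L ≥ R_th(1/0.0230 − 1) = 329.7 × 42.48 = 14.0 kΩ.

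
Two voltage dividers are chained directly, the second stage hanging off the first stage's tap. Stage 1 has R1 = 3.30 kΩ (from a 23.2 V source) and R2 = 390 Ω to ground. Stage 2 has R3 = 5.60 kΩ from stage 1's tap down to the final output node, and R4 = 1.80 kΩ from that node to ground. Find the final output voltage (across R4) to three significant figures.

V_out ≈ 0.570 V

Stage 2 presents R3+R4 = 7400 Ω as a load on stage 1's tap.
Stage 1's lower leg becomes R2‖(R3+R4) = 370.5 Ω, so V_mid = 23.2 × 370.5/3670 = 2.342 V.
Stage 2 is itself unloaded: V_out = V_mid × R4/(R3+R4) = 2.342 × 1800/7400 = 0.570 V.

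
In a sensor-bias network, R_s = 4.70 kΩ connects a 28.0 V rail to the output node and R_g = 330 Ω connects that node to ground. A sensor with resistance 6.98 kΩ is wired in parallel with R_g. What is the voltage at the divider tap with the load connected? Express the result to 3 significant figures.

The load sits in parallel with R_g: R_g‖R_L = (330 × 6980) / (330 + 6980) = 315.1 Ω.
V_out = 28.0 × 315.1 / (4700 + 315.1) = 28.0 × 315.1/5015 = 1.76 V.
(Unloaded it would have been 1.84 V.)

V_out ≈ 1.76 V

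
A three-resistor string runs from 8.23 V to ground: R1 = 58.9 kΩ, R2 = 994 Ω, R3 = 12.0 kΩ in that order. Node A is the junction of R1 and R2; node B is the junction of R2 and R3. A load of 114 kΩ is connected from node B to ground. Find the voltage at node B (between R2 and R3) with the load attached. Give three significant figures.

At node B, R3 is in parallel with the load: R3‖R_L = 10860 Ω.
Below node A the resistance is R2 + (R3‖R_L) = 11850 Ω, so V_A = 8.23 × 11850/70750 = 1.379 V.
Then V_B = V_A × (R3‖R_L)/(R2 + R3‖R_L) = 1.379 × 10860/11850 = 1.26 V.

V ≈ 1.26 V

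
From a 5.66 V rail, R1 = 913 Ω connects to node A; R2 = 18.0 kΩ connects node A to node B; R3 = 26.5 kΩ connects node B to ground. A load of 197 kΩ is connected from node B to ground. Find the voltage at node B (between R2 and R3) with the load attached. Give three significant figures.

V ≈ 3.13 V

At node B, R3 is in parallel with the load: R3‖R_L = 23360 Ω.
Below node A the resistance is R2 + (R3‖R_L) = 41360 Ω, so V_A = 5.66 × 41360/42270 = 5.538 V.
Then V_B = V_A × (R3‖R_L)/(R2 + R3‖R_L) = 5.538 × 23360/41360 = 3.13 V.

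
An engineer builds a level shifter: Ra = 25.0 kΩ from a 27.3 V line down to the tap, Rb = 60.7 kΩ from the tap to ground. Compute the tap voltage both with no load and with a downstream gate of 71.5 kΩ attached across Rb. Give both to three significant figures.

Unloaded: 19.3 V; loaded: 15.5 V

Open-circuit: V = 27.3 × 60.7/(25.0 + 60.7) = 19.3 V.
With the load, Rb becomes Rb‖R_L = 32.83 kΩ, so V = 27.3 × 32.83/57.83 = 15.5 V.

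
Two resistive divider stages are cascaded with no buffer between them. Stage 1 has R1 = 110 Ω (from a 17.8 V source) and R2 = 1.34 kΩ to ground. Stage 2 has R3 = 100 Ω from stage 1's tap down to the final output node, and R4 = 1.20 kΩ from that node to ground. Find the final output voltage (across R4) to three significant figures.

V_out ≈ 14.1 V

Stage 2 presents R3+R4 = 1300 Ω as a load on stage 1's tap.
Stage 1's lower leg becomes R2‖(R3+R4) = 659.8 Ω, so V_mid = 17.8 × 659.8/769.8 = 15.26 V.
Stage 2 is itself unloaded: V_out = V_mid × R4/(R3+R4) = 15.26 × 1200/1300 = 14.1 V.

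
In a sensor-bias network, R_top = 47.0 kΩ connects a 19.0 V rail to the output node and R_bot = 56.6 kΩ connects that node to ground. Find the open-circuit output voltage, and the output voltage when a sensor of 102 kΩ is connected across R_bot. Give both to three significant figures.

Open-circuit: V = 19.0 × 56.6/(47.0 + 56.6) = 10.4 V.
With the load, R_bot becomes R_bot‖R_L = 36.40 kΩ, so V = 19.0 × 36.40/83.40 = 8.29 V.

Unloaded: 10.4 V; loaded: 8.29 V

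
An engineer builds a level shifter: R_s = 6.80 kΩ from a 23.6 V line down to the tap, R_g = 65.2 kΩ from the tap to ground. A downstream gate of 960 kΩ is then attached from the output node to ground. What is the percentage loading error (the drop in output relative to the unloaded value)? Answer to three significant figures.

The divider's output (Thévenin) resistance is R_s‖R_g = 6.158 kΩ.
Fractional drop under load = R_th/(R_th + R_L) = 6.158 / (6.158 + 960) = 0.006373.
So the output falls by 0.637 %.

0.637 %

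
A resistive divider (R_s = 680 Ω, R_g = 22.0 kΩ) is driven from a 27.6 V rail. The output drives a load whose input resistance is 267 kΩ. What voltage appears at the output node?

The load sits in parallel with R_g: R_g‖R_L = (22000 × 267000) / (22000 + 267000) = 20330 Ω.
V_out = 27.6 × 20330 / (680 + 20330) = 27.6 × 20330/21010 = 26.7 V.

V_out ≈ 26.7 V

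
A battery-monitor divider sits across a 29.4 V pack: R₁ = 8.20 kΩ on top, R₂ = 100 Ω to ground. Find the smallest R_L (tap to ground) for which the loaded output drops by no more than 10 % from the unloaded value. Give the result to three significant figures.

R_L(min) ≈ 889 Ω

Output resistance R_th = R₁‖R₂ = (8200 × 100)/8300 = 98.80 Ω.
The fractional drop is R_th/(R_th + R_L); requiring this ≤ 0.100 gives R_L ≥ R_th(1/0.100 − 1) = 98.80 × 9.000 = 889 Ω.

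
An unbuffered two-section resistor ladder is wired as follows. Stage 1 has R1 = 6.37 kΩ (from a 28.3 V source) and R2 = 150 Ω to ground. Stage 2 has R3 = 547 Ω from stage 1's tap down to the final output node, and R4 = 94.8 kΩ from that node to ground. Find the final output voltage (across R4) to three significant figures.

V_out ≈ 0.646 V

Stage 2 presents R3+R4 = 95350 Ω as a load on stage 1's tap.
Stage 1's lower leg becomes R2‖(R3+R4) = 149.8 Ω, so V_mid = 28.3 × 149.8/6520 = 0.6501 V.
Stage 2 is itself unloaded: V_out = V_mid × R4/(R3+R4) = 0.6501 × 94800/95350 = 0.646 V.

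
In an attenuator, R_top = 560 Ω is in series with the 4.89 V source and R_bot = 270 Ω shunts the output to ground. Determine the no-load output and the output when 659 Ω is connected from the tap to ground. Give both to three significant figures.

Open-circuit: V = 4.89 × 270/(560 + 270) = 1.59 V.
With the load, R_bot becomes R_bot‖R_L = 191.5 Ω, so V = 4.89 × 191.5/751.5 = 1.25 V.

Unloaded: 1.59 V; loaded: 1.25 V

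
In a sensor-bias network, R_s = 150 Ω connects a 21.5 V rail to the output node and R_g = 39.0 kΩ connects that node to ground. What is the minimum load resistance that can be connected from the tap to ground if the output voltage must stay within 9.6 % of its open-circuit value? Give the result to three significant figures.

Output resistance R_th = R_s‖R_g = (150 × 39000)/39150 = 149.4 Ω.
The fractional drop is R_th/(R_th + R_L); requiring this ≤ 0.0960 gives R_L ≥ R_th(1/0.0960 − 1) = 149.4 × 9.417 = 1.41 kΩ.

R_L(min) ≈ 1.41 kΩ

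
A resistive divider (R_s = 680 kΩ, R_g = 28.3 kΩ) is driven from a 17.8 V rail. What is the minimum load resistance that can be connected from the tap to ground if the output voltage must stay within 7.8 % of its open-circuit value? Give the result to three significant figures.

Output resistance R_th = R_s‖R_g = (680 × 28.3)/708.3 = 27.17 kΩ.
The fractional drop is R_th/(R_th + R_L); requiring this ≤ 0.0780 gives R_L ≥ R_th(1/0.0780 − 1) = 27.17 × 11.82 = 321 kΩ.

R_L(min) ≈ 321 kΩ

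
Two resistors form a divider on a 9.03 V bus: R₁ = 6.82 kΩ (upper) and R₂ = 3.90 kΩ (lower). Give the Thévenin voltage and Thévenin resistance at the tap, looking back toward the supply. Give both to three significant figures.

V_th = 3.29 V, R_th = 2.48 kΩ

V_th is the open-circuit tap voltage: 9.03 × 3.90/(6.82 + 3.90) = 3.29 V.
With the supply zeroed, R₁ and R₂ appear in parallel from the tap: R_th = R₁‖R₂ = (6.82 × 3.90)/10.72 = 2.48 kΩ.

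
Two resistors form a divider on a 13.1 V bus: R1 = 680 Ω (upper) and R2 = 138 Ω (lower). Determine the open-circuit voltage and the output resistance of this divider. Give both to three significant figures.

V_th = 2.21 V, R_th = 115 Ω

V_th is the open-circuit tap voltage: 13.1 × 138/(680 + 138) = 2.21 V.
With the supply zeroed, R1 and R2 appear in parallel from the tap: R_th = R1‖R2 = (680 × 138)/818.0 = 115 Ω.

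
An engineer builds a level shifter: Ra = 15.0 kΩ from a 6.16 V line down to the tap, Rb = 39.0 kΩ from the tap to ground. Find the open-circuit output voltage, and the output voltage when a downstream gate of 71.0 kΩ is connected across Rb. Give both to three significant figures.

Open-circuit: V = 6.16 × 39.0/(15.0 + 39.0) = 4.45 V.
With the load, Rb becomes Rb‖R_L = 25.17 kΩ, so V = 6.16 × 25.17/40.17 = 3.86 V.

Unloaded: 4.45 V; loaded: 3.86 V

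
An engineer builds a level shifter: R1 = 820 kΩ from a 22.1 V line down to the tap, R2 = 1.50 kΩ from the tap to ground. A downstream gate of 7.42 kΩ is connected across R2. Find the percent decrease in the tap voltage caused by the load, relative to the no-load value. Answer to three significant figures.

16.8 %

The divider's output (Thévenin) resistance is R1‖R2 = 1.497 kΩ.
Fractional drop under load = R_th/(R_th + R_L) = 1.497 / (1.497 + 7.42) = 0.1679.
So the output falls by 16.8 %.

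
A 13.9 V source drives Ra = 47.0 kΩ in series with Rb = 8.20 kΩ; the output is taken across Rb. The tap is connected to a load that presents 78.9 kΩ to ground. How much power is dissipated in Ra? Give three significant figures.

Total resistance from the source is Ra + (Rb‖R_L) = 54.43 kΩ, so I = 13.9/54.43 kΩ = 0.2554 mA.
P = I²·Ra = (0.2554 mA)² × 47.0 kΩ = 3.07 mW.

P ≈ 3.07 mW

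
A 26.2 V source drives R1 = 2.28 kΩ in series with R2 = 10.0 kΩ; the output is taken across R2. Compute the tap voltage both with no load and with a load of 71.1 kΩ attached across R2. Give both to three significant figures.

Unloaded: 21.3 V; loaded: 20.8 V

Open-circuit: V = 26.2 × 10.0/(2.28 + 10.0) = 21.3 V.
With the load, R2 becomes R2‖R_L = 8.767 kΩ, so V = 26.2 × 8.767/11.05 = 20.8 V.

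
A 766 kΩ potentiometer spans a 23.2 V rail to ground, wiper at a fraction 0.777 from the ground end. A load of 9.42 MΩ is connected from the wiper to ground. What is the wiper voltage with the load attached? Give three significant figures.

The wiper splits the pot into (1−α)R = 170.8 kΩ above and αR = 595.2 kΩ below.
Lower section ‖ load = 559.8 kΩ.
V_wiper = 23.2 × 559.8/(170.8 + 559.8) = 17.8 V.

V ≈ 17.8 V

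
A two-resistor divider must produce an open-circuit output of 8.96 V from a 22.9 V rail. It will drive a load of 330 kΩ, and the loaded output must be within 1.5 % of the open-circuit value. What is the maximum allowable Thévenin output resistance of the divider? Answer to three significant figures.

R_th ≤ 5.03 kΩ

Loading drop = R_th/(R_th + R_L) ≤ 0.0150, so R_th ≤ R_L · ε/(1−ε) = 330 kΩ × 0.0150/0.9850 = 5.03 kΩ.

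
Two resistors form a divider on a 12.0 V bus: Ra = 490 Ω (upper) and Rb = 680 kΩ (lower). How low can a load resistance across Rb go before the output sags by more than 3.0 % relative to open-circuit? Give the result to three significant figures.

Output resistance R_th = Ra‖Rb = (490 × 680000)/680500 = 489.6 Ω.
The fractional drop is R_th/(R_th + R_L); requiring this ≤ 0.0300 gives R_L ≥ R_th(1/0.0300 − 1) = 489.6 × 32.33 = 15.8 kΩ.

R_L(min) ≈ 15.8 kΩ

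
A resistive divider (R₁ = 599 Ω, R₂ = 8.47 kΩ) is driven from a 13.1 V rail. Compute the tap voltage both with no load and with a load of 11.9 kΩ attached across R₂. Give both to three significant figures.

Unloaded: 12.2 V; loaded: 11.7 V

Open-circuit: V = 13.1 × 8470/(599 + 8470) = 12.2 V.
With the load, R₂ becomes R₂‖R_L = 4948 Ω, so V = 13.1 × 4948/5547 = 11.7 V.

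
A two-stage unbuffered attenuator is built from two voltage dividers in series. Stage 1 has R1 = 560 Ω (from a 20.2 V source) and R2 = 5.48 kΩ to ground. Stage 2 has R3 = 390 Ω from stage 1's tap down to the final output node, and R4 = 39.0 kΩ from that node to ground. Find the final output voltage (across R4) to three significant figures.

V_out ≈ 17.9 V

Stage 2 presents R3+R4 = 39390 Ω as a load on stage 1's tap.
Stage 1's lower leg becomes R2‖(R3+R4) = 4811 Ω, so V_mid = 20.2 × 4811/5371 = 18.09 V.
Stage 2 is itself unloaded: V_out = V_mid × R4/(R3+R4) = 18.09 × 39000/39390 = 17.9 V.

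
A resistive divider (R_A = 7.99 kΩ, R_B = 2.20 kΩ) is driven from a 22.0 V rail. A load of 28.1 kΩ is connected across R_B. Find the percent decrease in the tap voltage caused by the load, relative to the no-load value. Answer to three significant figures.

5.78 %

The divider's output (Thévenin) resistance is R_A‖R_B = 1.725 kΩ.
Fractional drop under load = R_th/(R_th + R_L) = 1.725 / (1.725 + 28.1) = 0.05784.
So the output falls by 5.78 %.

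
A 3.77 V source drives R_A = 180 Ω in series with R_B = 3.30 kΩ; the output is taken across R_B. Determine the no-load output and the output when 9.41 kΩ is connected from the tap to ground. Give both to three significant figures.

Open-circuit: V = 3.77 × 3300/(180 + 3300) = 3.58 V.
With the load, R_B becomes R_B‖R_L = 2443 Ω, so V = 3.77 × 2443/2623 = 3.51 V.

Unloaded: 3.58 V; loaded: 3.51 V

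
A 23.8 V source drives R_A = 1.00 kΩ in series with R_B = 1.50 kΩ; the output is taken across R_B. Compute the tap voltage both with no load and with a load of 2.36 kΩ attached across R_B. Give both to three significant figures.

Unloaded: 14.3 V; loaded: 11.4 V

Open-circuit: V = 23.8 × 1.50/(1.00 + 1.50) = 14.3 V.
With the load, R_B becomes R_B‖R_L = 0.9171 kΩ, so V = 23.8 × 0.9171/1.917 = 11.4 V.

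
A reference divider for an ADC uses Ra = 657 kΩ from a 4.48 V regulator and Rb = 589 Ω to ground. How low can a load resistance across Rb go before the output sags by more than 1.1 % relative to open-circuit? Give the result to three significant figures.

Output resistance R_th = Ra‖Rb = (657000 × 589)/657600 = 588.5 Ω.
The fractional drop is R_th/(R_th + R_L); requiring this ≤ 0.0110 gives R_L ≥ R_th(1/0.0110 − 1) = 588.5 × 89.91 = 52.9 kΩ.

R_L(min) ≈ 52.9 kΩ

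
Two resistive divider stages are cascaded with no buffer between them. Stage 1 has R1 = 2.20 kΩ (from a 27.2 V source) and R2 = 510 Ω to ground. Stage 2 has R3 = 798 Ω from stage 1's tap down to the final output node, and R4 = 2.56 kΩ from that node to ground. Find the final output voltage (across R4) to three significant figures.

Stage 2 presents R3+R4 = 3358 Ω as a load on stage 1's tap.
Stage 1's lower leg becomes R2‖(R3+R4) = 442.8 Ω, so V_mid = 27.2 × 442.8/2643 = 4.557 V.
Stage 2 is itself unloaded: V_out = V_mid × R4/(R3+R4) = 4.557 × 2560/3358 = 3.47 V.

V_out ≈ 3.47 V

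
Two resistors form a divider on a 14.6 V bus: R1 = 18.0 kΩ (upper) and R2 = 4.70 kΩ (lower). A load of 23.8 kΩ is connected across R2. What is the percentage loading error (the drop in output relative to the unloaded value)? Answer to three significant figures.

13.5 %

Unloaded V = 14.6 × 4.70/22.70 = 3.0229 V.
Loaded: R2‖R_L = 3.925 kΩ, giving V = 14.6 × 3.925/21.92 = 2.6136 V.
Drop = (3.0229 − 2.6136) / 3.0229 = 13.5 %.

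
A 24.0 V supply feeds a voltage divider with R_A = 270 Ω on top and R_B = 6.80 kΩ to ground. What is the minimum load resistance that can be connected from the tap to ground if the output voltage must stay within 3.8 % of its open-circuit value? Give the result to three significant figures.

Output resistance R_th = R_A‖R_B = (270 × 6800)/7070 = 259.7 Ω.
The fractional drop is R_th/(R_th + R_L); requiring this ≤ 0.0380 gives R_L ≥ R_th(1/0.0380 − 1) = 259.7 × 25.32 = 6.57 kΩ.

R_L(min) ≈ 6.57 kΩ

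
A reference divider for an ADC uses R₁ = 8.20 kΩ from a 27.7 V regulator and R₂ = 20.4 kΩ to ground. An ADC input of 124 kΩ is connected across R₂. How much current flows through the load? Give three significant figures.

I_L ≈ 0.152 mA

R₂‖R_L = 17.52 kΩ; V_out = 27.7 × 17.52/25.72 = 18.87 V.
I_L = V_out / R_L = 18.87 / 124 kΩ = 0.152 mA.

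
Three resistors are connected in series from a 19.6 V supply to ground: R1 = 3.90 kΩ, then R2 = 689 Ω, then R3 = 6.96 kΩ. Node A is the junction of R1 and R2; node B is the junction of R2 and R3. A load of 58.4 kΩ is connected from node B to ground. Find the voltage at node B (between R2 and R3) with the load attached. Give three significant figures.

V ≈ 11.3 V

At node B, R3 is in parallel with the load: R3‖R_L = 6219 Ω.
Below node A the resistance is R2 + (R3‖R_L) = 6908 Ω, so V_A = 19.6 × 6908/10810 = 12.53 V.
Then V_B = V_A × (R3‖R_L)/(R2 + R3‖R_L) = 12.53 × 6219/6908 = 11.3 V.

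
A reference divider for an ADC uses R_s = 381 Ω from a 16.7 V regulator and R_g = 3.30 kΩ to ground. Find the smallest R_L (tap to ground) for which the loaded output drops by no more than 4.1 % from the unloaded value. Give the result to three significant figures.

R_L(min) ≈ 7.99 kΩ

Output resistance R_th = R_s‖R_g = (381 × 3300)/3681 = 341.6 Ω.
The fractional drop is R_th/(R_th + R_L); requiring this ≤ 0.0410 gives R_L ≥ R_th(1/0.0410 − 1) = 341.6 × 23.39 = 7.99 kΩ.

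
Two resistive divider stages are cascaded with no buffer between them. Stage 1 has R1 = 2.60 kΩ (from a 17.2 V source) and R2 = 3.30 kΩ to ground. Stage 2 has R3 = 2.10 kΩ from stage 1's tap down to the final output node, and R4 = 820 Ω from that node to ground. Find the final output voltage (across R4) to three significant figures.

Stage 2 presents R3+R4 = 2920 Ω as a load on stage 1's tap.
Stage 1's lower leg becomes R2‖(R3+R4) = 1549 Ω, so V_mid = 17.2 × 1549/4149 = 6.422 V.
Stage 2 is itself unloaded: V_out = V_mid × R4/(R3+R4) = 6.422 × 820/2920 = 1.80 V.

V_out ≈ 1.80 V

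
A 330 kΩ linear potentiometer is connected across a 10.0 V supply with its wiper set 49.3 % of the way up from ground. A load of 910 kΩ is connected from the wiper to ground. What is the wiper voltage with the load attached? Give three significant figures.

The wiper splits the pot into (1−α)R = 167.3 kΩ above and αR = 162.7 kΩ below.
Lower section ‖ load = 138.0 kΩ.
V_wiper = 10.0 × 138.0/(167.3 + 138.0) = 4.52 V.

V ≈ 4.52 V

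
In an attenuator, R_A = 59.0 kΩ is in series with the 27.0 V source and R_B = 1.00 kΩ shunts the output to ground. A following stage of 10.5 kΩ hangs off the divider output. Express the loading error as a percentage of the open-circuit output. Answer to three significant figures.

8.56 %

The divider's output (Thévenin) resistance is R_A‖R_B = 0.9833 kΩ.
Fractional drop under load = R_th/(R_th + R_L) = 0.9833 / (0.9833 + 10.5) = 0.08563.
So the output falls by 8.56 %.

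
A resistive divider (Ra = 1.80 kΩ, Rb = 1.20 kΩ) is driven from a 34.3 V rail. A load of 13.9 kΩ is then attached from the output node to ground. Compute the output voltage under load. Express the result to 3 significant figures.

V_out ≈ 13.0 V

The load sits in parallel with Rb: Rb‖R_L = (1.20 × 13.9) / (1.20 + 13.9) = 1.105 kΩ.
V_out = 34.3 × 1.105 / (1.80 + 1.105) = 34.3 × 1.105/2.905 = 13.0 V.
(Unloaded it would have been 13.7 V.)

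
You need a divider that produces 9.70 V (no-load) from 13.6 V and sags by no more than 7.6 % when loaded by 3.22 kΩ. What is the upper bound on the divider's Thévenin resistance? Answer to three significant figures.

Loading drop = R_th/(R_th + R_L) ≤ 0.0760, so R_th ≤ R_L · ε/(1−ε) = 3.22 kΩ × 0.0760/0.9240 = 265 Ω.
(Any R1, R2 with R2/(R1+R2) = 0.713 and R1‖R2 ≤ 265 Ω will meet the spec.)

R_th ≤ 265 Ω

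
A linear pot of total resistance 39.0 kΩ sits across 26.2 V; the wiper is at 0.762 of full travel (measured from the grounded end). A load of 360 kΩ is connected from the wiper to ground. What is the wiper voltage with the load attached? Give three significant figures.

The wiper splits the pot into (1−α)R = 9.282 kΩ above and αR = 29.72 kΩ below.
Lower section ‖ load = 27.45 kΩ.
V_wiper = 26.2 × 27.45/(9.282 + 27.45) = 19.6 V.

V ≈ 19.6 V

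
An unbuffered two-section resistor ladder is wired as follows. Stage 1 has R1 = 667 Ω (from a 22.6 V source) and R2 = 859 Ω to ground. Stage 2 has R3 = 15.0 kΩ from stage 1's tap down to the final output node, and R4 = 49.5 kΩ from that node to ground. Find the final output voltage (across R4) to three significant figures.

Stage 2 presents R3+R4 = 64500 Ω as a load on stage 1's tap.
Stage 1's lower leg becomes R2‖(R3+R4) = 847.7 Ω, so V_mid = 22.6 × 847.7/1515 = 12.65 V.
Stage 2 is itself unloaded: V_out = V_mid × R4/(R3+R4) = 12.65 × 49500/64500 = 9.71 V.

V_out ≈ 9.71 V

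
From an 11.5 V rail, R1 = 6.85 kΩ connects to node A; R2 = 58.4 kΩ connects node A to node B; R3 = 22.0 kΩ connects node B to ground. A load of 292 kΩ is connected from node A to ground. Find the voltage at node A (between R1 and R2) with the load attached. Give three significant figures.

V ≈ 10.4 V

Below node A the series string R2+R3 = 80.40 kΩ sits in parallel with the 292 kΩ load: 63.04 kΩ.
V_A = 11.5 × 63.04/(6.85 + 63.04) = 10.4 V.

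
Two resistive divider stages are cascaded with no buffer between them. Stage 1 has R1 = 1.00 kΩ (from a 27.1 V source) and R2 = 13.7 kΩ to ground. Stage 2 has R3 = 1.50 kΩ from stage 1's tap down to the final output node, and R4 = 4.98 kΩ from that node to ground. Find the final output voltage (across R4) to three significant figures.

Stage 2 presents R3+R4 = 6.480 kΩ as a load on stage 1's tap.
Stage 1's lower leg becomes R2‖(R3+R4) = 4.399 kΩ, so V_mid = 27.1 × 4.399/5.399 = 22.08 V.
Stage 2 is itself unloaded: V_out = V_mid × R4/(R3+R4) = 22.08 × 4.98/6.480 = 17.0 V.

V_out ≈ 17.0 V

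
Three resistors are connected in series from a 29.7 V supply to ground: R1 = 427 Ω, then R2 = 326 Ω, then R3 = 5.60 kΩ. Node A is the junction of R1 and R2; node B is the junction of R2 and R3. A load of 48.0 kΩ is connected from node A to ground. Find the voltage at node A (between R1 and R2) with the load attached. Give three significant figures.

Below node A the series string R2+R3 = 5926 Ω sits in parallel with the 48000 Ω load: 5275 Ω.
V_A = 29.7 × 5275/(427 + 5275) = 27.5 V.

V ≈ 27.5 V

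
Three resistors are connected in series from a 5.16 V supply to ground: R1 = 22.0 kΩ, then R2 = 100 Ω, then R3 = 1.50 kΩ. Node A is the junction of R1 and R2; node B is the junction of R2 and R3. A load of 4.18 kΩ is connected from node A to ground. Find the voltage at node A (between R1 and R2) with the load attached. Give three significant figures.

Below node A the series string R2+R3 = 1600 Ω sits in parallel with the 4180 Ω load: 1157 Ω.
V_A = 5.16 × 1157/(22000 + 1157) = 0.258 V.

V ≈ 0.258 V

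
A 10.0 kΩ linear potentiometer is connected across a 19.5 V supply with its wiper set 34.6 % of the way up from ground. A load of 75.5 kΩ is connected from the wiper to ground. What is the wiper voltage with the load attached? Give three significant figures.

The wiper splits the pot into (1−α)R = 6.540 kΩ above and αR = 3.460 kΩ below.
Lower section ‖ load = 3.308 kΩ.
V_wiper = 19.5 × 3.308/(6.540 + 3.308) = 6.55 V.

V ≈ 6.55 V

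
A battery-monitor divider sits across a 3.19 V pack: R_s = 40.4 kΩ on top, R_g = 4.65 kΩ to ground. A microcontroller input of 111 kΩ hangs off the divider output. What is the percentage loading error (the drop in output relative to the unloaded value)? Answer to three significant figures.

The divider's output (Thévenin) resistance is R_s‖R_g = 4.170 kΩ.
Fractional drop under load = R_th/(R_th + R_L) = 4.170 / (4.170 + 111) = 0.03621.
So the output falls by 3.62 %.

3.62 %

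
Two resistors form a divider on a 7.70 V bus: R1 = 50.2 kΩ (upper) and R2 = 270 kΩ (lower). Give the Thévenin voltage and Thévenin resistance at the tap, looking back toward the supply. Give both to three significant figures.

V_th is the open-circuit tap voltage: 7.70 × 270/(50.2 + 270) = 6.49 V.
With the supply zeroed, R1 and R2 appear in parallel from the tap: R_th = R1‖R2 = (50.2 × 270)/320.2 = 42.3 kΩ.

V_th = 6.49 V, R_th = 42.3 kΩ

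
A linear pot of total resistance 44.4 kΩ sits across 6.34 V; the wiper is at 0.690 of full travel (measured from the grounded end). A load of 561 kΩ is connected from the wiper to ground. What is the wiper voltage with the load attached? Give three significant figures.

V ≈ 4.30 V

The wiper splits the pot into (1−α)R = 13.76 kΩ above and αR = 30.64 kΩ below.
Lower section ‖ load = 29.05 kΩ.
V_wiper = 6.34 × 29.05/(13.76 + 29.05) = 4.30 V.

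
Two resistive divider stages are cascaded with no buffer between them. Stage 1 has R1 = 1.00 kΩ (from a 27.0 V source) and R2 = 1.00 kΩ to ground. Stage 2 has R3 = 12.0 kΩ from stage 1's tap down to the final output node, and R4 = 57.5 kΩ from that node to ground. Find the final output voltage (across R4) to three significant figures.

Stage 2 presents R3+R4 = 69.50 kΩ as a load on stage 1's tap.
Stage 1's lower leg becomes R2‖(R3+R4) = 0.9858 kΩ, so V_mid = 27.0 × 0.9858/1.986 = 13.40 V.
Stage 2 is itself unloaded: V_out = V_mid × R4/(R3+R4) = 13.40 × 57.5/69.50 = 11.1 V.

V_out ≈ 11.1 V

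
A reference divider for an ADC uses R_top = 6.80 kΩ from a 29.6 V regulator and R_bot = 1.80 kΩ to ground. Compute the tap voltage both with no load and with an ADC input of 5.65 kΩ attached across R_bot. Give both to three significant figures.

Open-circuit: V = 29.6 × 1.80/(6.80 + 1.80) = 6.20 V.
With the load, R_bot becomes R_bot‖R_L = 1.365 kΩ, so V = 29.6 × 1.365/8.165 = 4.95 V.

Unloaded: 6.20 V; loaded: 4.95 V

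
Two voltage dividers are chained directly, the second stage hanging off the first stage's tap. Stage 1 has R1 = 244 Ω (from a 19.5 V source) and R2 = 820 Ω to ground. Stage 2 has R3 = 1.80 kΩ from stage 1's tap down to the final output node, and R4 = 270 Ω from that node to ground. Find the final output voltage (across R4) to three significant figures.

Stage 2 presents R3+R4 = 2070 Ω as a load on stage 1's tap.
Stage 1's lower leg becomes R2‖(R3+R4) = 587.3 Ω, so V_mid = 19.5 × 587.3/831.3 = 13.78 V.
Stage 2 is itself unloaded: V_out = V_mid × R4/(R3+R4) = 13.78 × 270/2070 = 1.80 V.

V_out ≈ 1.80 V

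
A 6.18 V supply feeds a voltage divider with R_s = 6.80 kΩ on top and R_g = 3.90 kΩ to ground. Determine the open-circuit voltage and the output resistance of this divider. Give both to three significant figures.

V_th is the open-circuit tap voltage: 6.18 × 3.90/(6.80 + 3.90) = 2.25 V.
With the supply zeroed, R_s and R_g appear in parallel from the tap: R_th = R_s‖R_g = (6.80 × 3.90)/10.70 = 2.48 kΩ.

V_th = 2.25 V, R_th = 2.48 kΩ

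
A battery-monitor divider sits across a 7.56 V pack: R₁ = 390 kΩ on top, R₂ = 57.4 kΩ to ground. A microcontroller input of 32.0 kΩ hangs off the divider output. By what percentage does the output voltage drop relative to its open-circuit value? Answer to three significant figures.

61.0 %

Unloaded V = 7.56 × 57.4/447.4 = 0.9699 V.
Loaded: R₂‖R_L = 20.55 kΩ, giving V = 7.56 × 20.55/410.5 = 0.3783 V.
Drop = (0.9699 − 0.3783) / 0.9699 = 61.0 %.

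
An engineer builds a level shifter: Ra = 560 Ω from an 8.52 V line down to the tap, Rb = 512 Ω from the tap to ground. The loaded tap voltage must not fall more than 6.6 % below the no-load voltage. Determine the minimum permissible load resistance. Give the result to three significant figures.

R_L(min) ≈ 3.79 kΩ

Output resistance R_th = Ra‖Rb = (560 × 512)/1072 = 267.5 Ω.
The fractional drop is R_th/(R_th + R_L); requiring this ≤ 0.0660 gives R_L ≥ R_th(1/0.0660 − 1) = 267.5 × 14.15 = 3.79 kΩ.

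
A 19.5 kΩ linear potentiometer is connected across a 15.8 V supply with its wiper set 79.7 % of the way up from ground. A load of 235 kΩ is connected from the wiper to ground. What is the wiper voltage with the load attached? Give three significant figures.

The wiper splits the pot into (1−α)R = 3.958 kΩ above and αR = 15.54 kΩ below.
Lower section ‖ load = 14.58 kΩ.
V_wiper = 15.8 × 14.58/(3.958 + 14.58) = 12.4 V.

V ≈ 12.4 V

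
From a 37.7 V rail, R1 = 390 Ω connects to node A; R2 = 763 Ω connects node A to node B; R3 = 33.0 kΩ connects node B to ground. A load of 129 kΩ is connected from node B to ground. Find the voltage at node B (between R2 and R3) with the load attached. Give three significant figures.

V ≈ 36.1 V

At node B, R3 is in parallel with the load: R3‖R_L = 26280 Ω.
Below node A the resistance is R2 + (R3‖R_L) = 27040 Ω, so V_A = 37.7 × 27040/27430 = 37.16 V.
Then V_B = V_A × (R3‖R_L)/(R2 + R3‖R_L) = 37.16 × 26280/27040 = 36.1 V.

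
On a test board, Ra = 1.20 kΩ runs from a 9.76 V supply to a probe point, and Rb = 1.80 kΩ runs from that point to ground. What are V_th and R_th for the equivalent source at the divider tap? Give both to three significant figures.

V_th = 5.86 V, R_th = 720 Ω

V_th is the open-circuit tap voltage: 9.76 × 1.80/(1.20 + 1.80) = 5.86 V.
With the supply zeroed, Ra and Rb appear in parallel from the tap: R_th = Ra‖Rb = (1.20 × 1.80)/3.000 = 720 Ω.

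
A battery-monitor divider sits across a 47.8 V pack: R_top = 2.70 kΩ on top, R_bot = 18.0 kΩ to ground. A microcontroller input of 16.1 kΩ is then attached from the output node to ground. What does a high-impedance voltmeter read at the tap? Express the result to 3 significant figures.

The load sits in parallel with R_bot: R_bot‖R_L = (18.0 × 16.1) / (18.0 + 16.1) = 8.499 kΩ.
V_out = 47.8 × 8.499 / (2.70 + 8.499) = 47.8 × 8.499/11.20 = 36.3 V.
(Unloaded it would have been 41.6 V.)

V_out ≈ 36.3 V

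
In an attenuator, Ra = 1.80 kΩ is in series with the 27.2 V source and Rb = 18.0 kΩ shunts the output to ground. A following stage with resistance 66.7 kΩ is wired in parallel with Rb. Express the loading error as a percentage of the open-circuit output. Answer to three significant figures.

The divider's output (Thévenin) resistance is Ra‖Rb = 1.636 kΩ.
Fractional drop under load = R_th/(R_th + R_L) = 1.636 / (1.636 + 66.7) = 0.02395.
So the output falls by 2.39 %.

2.39 %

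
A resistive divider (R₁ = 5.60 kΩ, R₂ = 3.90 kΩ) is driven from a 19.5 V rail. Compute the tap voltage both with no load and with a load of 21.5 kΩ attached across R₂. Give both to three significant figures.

Unloaded: 8.01 V; loaded: 7.23 V

Open-circuit: V = 19.5 × 3.90/(5.60 + 3.90) = 8.01 V.
With the load, R₂ becomes R₂‖R_L = 3.301 kΩ, so V = 19.5 × 3.301/8.901 = 7.23 V.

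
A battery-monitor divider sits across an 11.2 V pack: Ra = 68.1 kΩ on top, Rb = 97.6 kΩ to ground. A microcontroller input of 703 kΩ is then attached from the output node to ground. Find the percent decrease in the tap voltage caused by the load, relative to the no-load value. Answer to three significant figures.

The divider's output (Thévenin) resistance is Ra‖Rb = 40.11 kΩ.
Fractional drop under load = R_th/(R_th + R_L) = 40.11 / (40.11 + 703) = 0.05398.
So the output falls by 5.40 %.

5.40 %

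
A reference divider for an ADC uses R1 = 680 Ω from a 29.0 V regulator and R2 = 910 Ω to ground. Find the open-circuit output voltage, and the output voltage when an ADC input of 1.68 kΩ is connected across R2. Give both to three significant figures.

Unloaded: 16.6 V; loaded: 13.5 V

Open-circuit: V = 29.0 × 910/(680 + 910) = 16.6 V.
With the load, R2 becomes R2‖R_L = 590.3 Ω, so V = 29.0 × 590.3/1270 = 13.5 V.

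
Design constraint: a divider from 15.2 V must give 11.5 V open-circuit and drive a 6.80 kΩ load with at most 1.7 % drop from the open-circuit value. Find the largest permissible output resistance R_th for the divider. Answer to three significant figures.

Loading drop = R_th/(R_th + R_L) ≤ 0.0170, so R_th ≤ R_L · ε/(1−ε) = 6.80 kΩ × 0.0170/0.9830 = 118 Ω.
(Any R1, R2 with R2/(R1+R2) = 0.757 and R1‖R2 ≤ 118 Ω will meet the spec.)

R_th ≤ 118 Ω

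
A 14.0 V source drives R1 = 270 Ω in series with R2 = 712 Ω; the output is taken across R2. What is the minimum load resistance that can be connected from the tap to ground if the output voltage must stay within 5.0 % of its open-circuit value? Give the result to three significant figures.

Output resistance R_th = R1‖R2 = (270 × 712)/982.0 = 195.8 Ω.
The fractional drop is R_th/(R_th + R_L); requiring this ≤ 0.0500 gives R_L ≥ R_th(1/0.0500 − 1) = 195.8 × 19.00 = 3.72 kΩ.

R_L(min) ≈ 3.72 kΩ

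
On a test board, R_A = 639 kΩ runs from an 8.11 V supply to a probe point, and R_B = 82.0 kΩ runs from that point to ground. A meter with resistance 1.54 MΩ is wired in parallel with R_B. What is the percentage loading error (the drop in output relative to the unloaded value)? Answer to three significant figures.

The divider's output (Thévenin) resistance is R_A‖R_B = 72.67 kΩ.
Fractional drop under load = R_th/(R_th + R_L) = 72.67 / (72.67 + 1540) = 0.04506.
So the output falls by 4.51 %.

4.51 %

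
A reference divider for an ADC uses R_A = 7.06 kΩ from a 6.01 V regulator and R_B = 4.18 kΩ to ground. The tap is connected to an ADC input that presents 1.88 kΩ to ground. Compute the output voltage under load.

The load sits in parallel with R_B: R_B‖R_L = (4.18 × 1.88) / (4.18 + 1.88) = 1.297 kΩ.
V_out = 6.01 × 1.297 / (7.06 + 1.297) = 6.01 × 1.297/8.357 = 0.933 V.

V_out ≈ 0.933 V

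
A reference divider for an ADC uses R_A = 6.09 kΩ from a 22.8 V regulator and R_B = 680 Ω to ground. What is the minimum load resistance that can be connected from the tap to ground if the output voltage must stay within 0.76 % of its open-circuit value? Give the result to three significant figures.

R_L(min) ≈ 79.9 kΩ

Output resistance R_th = R_A‖R_B = (6090 × 680)/6770 = 611.7 Ω.
The fractional drop is R_th/(R_th + R_L); requiring this ≤ 0.00760 gives R_L ≥ R_th(1/0.00760 − 1) = 611.7 × 130.6 = 79.9 kΩ.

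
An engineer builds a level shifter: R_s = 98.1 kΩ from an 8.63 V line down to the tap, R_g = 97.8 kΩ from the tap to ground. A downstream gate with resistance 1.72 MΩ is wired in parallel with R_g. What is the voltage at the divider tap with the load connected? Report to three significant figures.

V_out ≈ 4.19 V

The load sits in parallel with R_g: R_g‖R_L = (97.8 × 1720) / (97.8 + 1720) = 92.54 kΩ.
V_out = 8.63 × 92.54 / (98.1 + 92.54) = 8.63 × 92.54/190.6 = 4.19 V.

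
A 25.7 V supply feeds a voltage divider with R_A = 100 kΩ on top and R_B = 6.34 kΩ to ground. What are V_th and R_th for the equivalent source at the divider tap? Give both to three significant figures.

V_th is the open-circuit tap voltage: 25.7 × 6.34/(100 + 6.34) = 1.53 V.
With the supply zeroed, R_A and R_B appear in parallel from the tap: R_th = R_A‖R_B = (100 × 6.34)/106.3 = 5.96 kΩ.

V_th = 1.53 V, R_th = 5.96 kΩ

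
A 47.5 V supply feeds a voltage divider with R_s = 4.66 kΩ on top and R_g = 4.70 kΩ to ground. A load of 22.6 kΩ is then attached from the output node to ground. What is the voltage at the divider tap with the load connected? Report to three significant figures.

The load sits in parallel with R_g: R_g‖R_L = (4.70 × 22.6) / (4.70 + 22.6) = 3.891 kΩ.
V_out = 47.5 × 3.891 / (4.66 + 3.891) = 47.5 × 3.891/8.551 = 21.6 V.

V_out ≈ 21.6 V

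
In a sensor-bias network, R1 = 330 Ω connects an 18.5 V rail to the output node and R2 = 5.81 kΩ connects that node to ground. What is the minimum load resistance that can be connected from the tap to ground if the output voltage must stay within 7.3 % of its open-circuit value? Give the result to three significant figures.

R_L(min) ≈ 3.97 kΩ

Output resistance R_th = R1‖R2 = (330 × 5810)/6140 = 312.3 Ω.
The fractional drop is R_th/(R_th + R_L); requiring this ≤ 0.0730 gives R_L ≥ R_th(1/0.0730 − 1) = 312.3 × 12.70 = 3.97 kΩ.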